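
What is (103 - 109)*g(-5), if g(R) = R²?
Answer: -150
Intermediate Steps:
(103 - 109)*g(-5) = (103 - 109)*(-5)² = -6*25 = -150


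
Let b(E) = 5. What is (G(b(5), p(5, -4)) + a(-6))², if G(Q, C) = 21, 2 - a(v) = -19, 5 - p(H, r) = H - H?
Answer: 1764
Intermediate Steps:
p(H, r) = 5 (p(H, r) = 5 - (H - H) = 5 - 1*0 = 5 + 0 = 5)
a(v) = 21 (a(v) = 2 - 1*(-19) = 2 + 19 = 21)
(G(b(5), p(5, -4)) + a(-6))² = (21 + 21)² = 42² = 1764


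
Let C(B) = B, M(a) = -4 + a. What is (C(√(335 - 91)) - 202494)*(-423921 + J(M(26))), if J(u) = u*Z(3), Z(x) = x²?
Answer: 85801365162 - 847446*√61 ≈ 8.5795e+10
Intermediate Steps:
J(u) = 9*u (J(u) = u*3² = u*9 = 9*u)
(C(√(335 - 91)) - 202494)*(-423921 + J(M(26))) = (√(335 - 91) - 202494)*(-423921 + 9*(-4 + 26)) = (√244 - 202494)*(-423921 + 9*22) = (2*√61 - 202494)*(-423921 + 198) = (-202494 + 2*√61)*(-423723) = 85801365162 - 847446*√61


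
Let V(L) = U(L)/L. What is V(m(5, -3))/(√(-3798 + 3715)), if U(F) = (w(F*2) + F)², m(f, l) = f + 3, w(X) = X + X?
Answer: -200*I*√83/83 ≈ -21.953*I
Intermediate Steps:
w(X) = 2*X
m(f, l) = 3 + f
U(F) = 25*F² (U(F) = (2*(F*2) + F)² = (2*(2*F) + F)² = (4*F + F)² = (5*F)² = 25*F²)
V(L) = 25*L (V(L) = (25*L²)/L = 25*L)
V(m(5, -3))/(√(-3798 + 3715)) = (25*(3 + 5))/(√(-3798 + 3715)) = (25*8)/(√(-83)) = 200/((I*√83)) = 200*(-I*√83/83) = -200*I*√83/83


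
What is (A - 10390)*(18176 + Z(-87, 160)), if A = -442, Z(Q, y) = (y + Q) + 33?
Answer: -198030624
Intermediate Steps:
Z(Q, y) = 33 + Q + y (Z(Q, y) = (Q + y) + 33 = 33 + Q + y)
(A - 10390)*(18176 + Z(-87, 160)) = (-442 - 10390)*(18176 + (33 - 87 + 160)) = -10832*(18176 + 106) = -10832*18282 = -198030624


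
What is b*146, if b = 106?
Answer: 15476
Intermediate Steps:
b*146 = 106*146 = 15476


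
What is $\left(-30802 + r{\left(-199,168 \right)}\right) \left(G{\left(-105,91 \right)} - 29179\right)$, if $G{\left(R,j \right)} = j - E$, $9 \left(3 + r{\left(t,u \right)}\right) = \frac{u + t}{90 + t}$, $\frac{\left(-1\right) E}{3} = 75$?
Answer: $\frac{96914494518}{109} \approx 8.8912 \cdot 10^{8}$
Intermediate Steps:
$E = -225$ ($E = \left(-3\right) 75 = -225$)
$r{\left(t,u \right)} = -3 + \frac{t + u}{9 \left(90 + t\right)}$ ($r{\left(t,u \right)} = -3 + \frac{\left(u + t\right) \frac{1}{90 + t}}{9} = -3 + \frac{\left(t + u\right) \frac{1}{90 + t}}{9} = -3 + \frac{\frac{1}{90 + t} \left(t + u\right)}{9} = -3 + \frac{t + u}{9 \left(90 + t\right)}$)
$G{\left(R,j \right)} = 225 + j$ ($G{\left(R,j \right)} = j - -225 = j + 225 = 225 + j$)
$\left(-30802 + r{\left(-199,168 \right)}\right) \left(G{\left(-105,91 \right)} - 29179\right) = \left(-30802 + \frac{-2430 + 168 - -5174}{9 \left(90 - 199\right)}\right) \left(\left(225 + 91\right) - 29179\right) = \left(-30802 + \frac{-2430 + 168 + 5174}{9 \left(-109\right)}\right) \left(316 - 29179\right) = \left(-30802 + \frac{1}{9} \left(- \frac{1}{109}\right) 2912\right) \left(-28863\right) = \left(-30802 - \frac{2912}{981}\right) \left(-28863\right) = \left(- \frac{30219674}{981}\right) \left(-28863\right) = \frac{96914494518}{109}$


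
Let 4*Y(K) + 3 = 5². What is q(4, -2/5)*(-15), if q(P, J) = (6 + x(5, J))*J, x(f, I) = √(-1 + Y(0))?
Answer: 36 + 9*√2 ≈ 48.728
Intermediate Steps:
Y(K) = 11/2 (Y(K) = -¾ + (¼)*5² = -¾ + (¼)*25 = -¾ + 25/4 = 11/2)
x(f, I) = 3*√2/2 (x(f, I) = √(-1 + 11/2) = √(9/2) = 3*√2/2)
q(P, J) = J*(6 + 3*√2/2) (q(P, J) = (6 + 3*√2/2)*J = J*(6 + 3*√2/2))
q(4, -2/5)*(-15) = (3*(-2/5)*(4 + √2)/2)*(-15) = (3*(-2*⅕)*(4 + √2)/2)*(-15) = ((3/2)*(-⅖)*(4 + √2))*(-15) = (-12/5 - 3*√2/5)*(-15) = 36 + 9*√2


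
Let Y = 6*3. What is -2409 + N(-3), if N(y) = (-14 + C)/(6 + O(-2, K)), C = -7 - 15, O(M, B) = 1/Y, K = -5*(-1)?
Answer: -263229/109 ≈ -2414.9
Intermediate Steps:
K = 5
Y = 18
O(M, B) = 1/18
C = -22
N(y) = -648/109 (N(y) = (-14 - 22)/(6 + 1/18) = -36/109/18 = -36*18/109 = -648/109)
-2409 + N(-3) = -2409 - 648/109 = -263229/109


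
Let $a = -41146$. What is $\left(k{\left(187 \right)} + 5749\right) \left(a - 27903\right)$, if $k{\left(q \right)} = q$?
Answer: $-409874864$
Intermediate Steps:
$\left(k{\left(187 \right)} + 5749\right) \left(a - 27903\right) = \left(187 + 5749\right) \left(-41146 - 27903\right) = 5936 \left(-69049\right) = -409874864$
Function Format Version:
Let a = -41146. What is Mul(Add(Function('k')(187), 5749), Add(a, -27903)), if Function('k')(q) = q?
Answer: -409874864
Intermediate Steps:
Mul(Add(Function('k')(187), 5749), Add(a, -27903)) = Mul(Add(187, 5749), Add(-41146, -27903)) = Mul(5936, -69049) = -409874864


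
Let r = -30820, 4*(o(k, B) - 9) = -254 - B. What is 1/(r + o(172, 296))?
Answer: -2/61897 ≈ -3.2312e-5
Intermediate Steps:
o(k, B) = -109/2 - B/4 (o(k, B) = 9 + (-254 - B)/4 = 9 + (-127/2 - B/4) = -109/2 - B/4)
1/(r + o(172, 296)) = 1/(-30820 + (-109/2 - ¼*296)) = 1/(-30820 + (-109/2 - 74)) = 1/(-30820 - 257/2) = 1/(-61897/2) = -2/61897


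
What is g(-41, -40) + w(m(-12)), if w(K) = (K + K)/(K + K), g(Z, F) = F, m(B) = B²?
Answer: -39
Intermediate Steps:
w(K) = 1 (w(K) = (2*K)/((2*K)) = (2*K)*(1/(2*K)) = 1)
g(-41, -40) + w(m(-12)) = -40 + 1 = -39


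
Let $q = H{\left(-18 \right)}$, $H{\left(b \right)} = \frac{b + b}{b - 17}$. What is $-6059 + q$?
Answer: $- \frac{212029}{35} \approx -6058.0$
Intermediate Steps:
$H{\left(b \right)} = \frac{2 b}{-17 + b}$
$q = \frac{36}{35}$ ($q = 2 \left(-18\right) \frac{1}{-17 - 18} = 2 \left(-18\right) \frac{1}{-35} = 2 \left(-18\right) \left(- \frac{1}{35}\right) = \frac{36}{35} \approx 1.0286$)
$-6059 + q = -6059 + \frac{36}{35} = - \frac{212029}{35}$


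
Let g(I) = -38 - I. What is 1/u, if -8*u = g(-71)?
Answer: -8/33 ≈ -0.24242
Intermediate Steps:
u = -33/8 (u = -(-38 - 1*(-71))/8 = -(-38 + 71)/8 = -1/8*33 = -33/8 ≈ -4.1250)
1/u = 1/(-33/8) = -8/33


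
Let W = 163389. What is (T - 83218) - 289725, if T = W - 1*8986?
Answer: -218540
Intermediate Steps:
T = 154403 (T = 163389 - 1*8986 = 163389 - 8986 = 154403)
(T - 83218) - 289725 = (154403 - 83218) - 289725 = 71185 - 289725 = -218540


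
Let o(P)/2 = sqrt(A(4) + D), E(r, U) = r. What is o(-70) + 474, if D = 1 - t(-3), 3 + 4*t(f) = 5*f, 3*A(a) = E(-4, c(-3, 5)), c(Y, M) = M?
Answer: 474 + 5*sqrt(6)/3 ≈ 478.08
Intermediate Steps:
A(a) = -4/3 (A(a) = (1/3)*(-4) = -4/3)
t(f) = -3/4 + 5*f/4 (t(f) = -3/4 + (5*f)/4 = -3/4 + 5*f/4)
D = 11/2 (D = 1 - (-3/4 + (5/4)*(-3)) = 1 - (-3/4 - 15/4) = 1 - 1*(-9/2) = 1 + 9/2 = 11/2 ≈ 5.5000)
o(P) = 5*sqrt(6)/3 (o(P) = 2*sqrt(-4/3 + 11/2) = 2*sqrt(25/6) = 2*(5*sqrt(6)/6) = 5*sqrt(6)/3)
o(-70) + 474 = 5*sqrt(6)/3 + 474 = 474 + 5*sqrt(6)/3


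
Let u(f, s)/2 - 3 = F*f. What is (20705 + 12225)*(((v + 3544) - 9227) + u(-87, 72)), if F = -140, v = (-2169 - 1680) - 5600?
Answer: 304075620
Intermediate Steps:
v = -9449 (v = -3849 - 5600 = -9449)
u(f, s) = 6 - 280*f (u(f, s) = 6 + 2*(-140*f) = 6 - 280*f)
(20705 + 12225)*(((v + 3544) - 9227) + u(-87, 72)) = (20705 + 12225)*(((-9449 + 3544) - 9227) + (6 - 280*(-87))) = 32930*((-5905 - 9227) + (6 + 24360)) = 32930*(-15132 + 24366) = 32930*9234 = 304075620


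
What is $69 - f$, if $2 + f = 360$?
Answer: $-289$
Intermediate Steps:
$f = 358$ ($f = -2 + 360 = 358$)
$69 - f = 69 - 358 = -289$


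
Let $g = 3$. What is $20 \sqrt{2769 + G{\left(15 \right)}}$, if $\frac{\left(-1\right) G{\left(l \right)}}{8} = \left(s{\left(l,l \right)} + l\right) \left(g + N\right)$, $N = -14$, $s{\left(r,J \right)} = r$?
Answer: $60 \sqrt{601} \approx 1470.9$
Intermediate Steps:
$G{\left(l \right)} = 176 l$ ($G{\left(l \right)} = - 8 \left(l + l\right) \left(3 - 14\right) = - 8 \cdot 2 l \left(-11\right) = - 8 \left(- 22 l\right) = 176 l$)
$20 \sqrt{2769 + G{\left(15 \right)}} = 20 \sqrt{2769 + 176 \cdot 15} = 20 \sqrt{2769 + 2640} = 20 \sqrt{5409} = 20 \cdot 3 \sqrt{601} = 60 \sqrt{601}$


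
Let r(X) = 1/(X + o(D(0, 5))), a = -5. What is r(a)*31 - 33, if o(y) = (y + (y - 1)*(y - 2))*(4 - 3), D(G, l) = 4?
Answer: -134/5 ≈ -26.800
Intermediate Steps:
o(y) = y + (-1 + y)*(-2 + y) (o(y) = (y + (-1 + y)*(-2 + y))*1 = y + (-1 + y)*(-2 + y))
r(X) = 1/(10 + X) (r(X) = 1/(X + (2 + 4**2 - 2*4)) = 1/(X + (2 + 16 - 8)) = 1/(X + 10) = 1/(10 + X))
r(a)*31 - 33 = 31/(10 - 5) - 33 = 31/5 - 33 = -134/5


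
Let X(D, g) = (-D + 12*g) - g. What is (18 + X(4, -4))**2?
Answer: 900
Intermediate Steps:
X(D, g) = -D + 11*g
(18 + X(4, -4))**2 = (18 + (-1*4 + 11*(-4)))**2 = (18 + (-4 - 44))**2 = (18 - 48)**2 = (-30)**2 = 900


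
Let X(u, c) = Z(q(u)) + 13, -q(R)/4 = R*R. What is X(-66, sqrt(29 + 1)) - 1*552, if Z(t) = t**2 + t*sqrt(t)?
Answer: 303595237 - 2299968*I ≈ 3.036e+8 - 2.3e+6*I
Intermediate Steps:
q(R) = -4*R**2 (q(R) = -4*R*R = -4*R**2)
Z(t) = t**2 + t**(3/2)
X(u, c) = 13 + 8*(-u**2)**(3/2) + 16*u**4 (X(u, c) = ((-4*u**2)**2 + (-4*u**2)**(3/2)) + 13 = (16*u**4 + 8*(-u**2)**(3/2)) + 13 = (8*(-u**2)**(3/2) + 16*u**4) + 13 = 13 + 8*(-u**2)**(3/2) + 16*u**4)
X(-66, sqrt(29 + 1)) - 1*552 = (13 + 8*(-1*(-66)**2)**(3/2) + 16*(-66)**4) - 1*552 = (13 + 8*(-1*4356)**(3/2) + 16*18974736) - 552 = (13 + 8*(-4356)**(3/2) + 303595776) - 552 = (13 + 8*(-287496*I) + 303595776) - 552 = (13 - 2299968*I + 303595776) - 552 = (303595789 - 2299968*I) - 552 = 303595237 - 2299968*I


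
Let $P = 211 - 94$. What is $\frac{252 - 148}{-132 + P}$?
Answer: $- \frac{104}{15} \approx -6.9333$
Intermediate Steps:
$P = 117$ ($P = 211 - 94 = 117$)
$\frac{252 - 148}{-132 + P} = \frac{252 - 148}{-132 + 117} = \frac{104}{-15} = 104 \left(- \frac{1}{15}\right) = - \frac{104}{15}$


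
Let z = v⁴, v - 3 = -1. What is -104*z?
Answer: -1664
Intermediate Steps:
v = 2 (v = 3 - 1 = 2)
z = 16 (z = 2⁴ = 16)
-104*z = -104*16 = -1664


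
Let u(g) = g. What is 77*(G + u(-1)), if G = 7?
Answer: 462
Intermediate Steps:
77*(G + u(-1)) = 77*(7 - 1) = 77*6 = 462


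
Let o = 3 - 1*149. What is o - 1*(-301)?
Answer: 155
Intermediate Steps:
o = -146 (o = 3 - 149 = -146)
o - 1*(-301) = -146 - 1*(-301) = -146 + 301 = 155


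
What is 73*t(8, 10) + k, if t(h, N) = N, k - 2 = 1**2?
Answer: 733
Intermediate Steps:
k = 3 (k = 2 + 1**2 = 2 + 1 = 3)
73*t(8, 10) + k = 73*10 + 3 = 730 + 3 = 733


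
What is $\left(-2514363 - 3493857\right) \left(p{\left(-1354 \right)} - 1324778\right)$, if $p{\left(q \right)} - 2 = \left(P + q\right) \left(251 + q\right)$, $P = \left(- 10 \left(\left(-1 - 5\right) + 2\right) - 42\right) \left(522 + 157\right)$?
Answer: $-10013059123200$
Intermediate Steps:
$P = -1358$ ($P = \left(- 10 \left(\left(-1 - 5\right) + 2\right) - 42\right) 679 = \left(- 10 \left(-6 + 2\right) - 42\right) 679 = \left(\left(-10\right) \left(-4\right) - 42\right) 679 = \left(40 - 42\right) 679 = \left(-2\right) 679 = -1358$)
$p{\left(q \right)} = 2 + \left(-1358 + q\right) \left(251 + q\right)$
$\left(-2514363 - 3493857\right) \left(p{\left(-1354 \right)} - 1324778\right) = \left(-2514363 - 3493857\right) \left(\left(-340856 + \left(-1354\right)^{2} - -1498878\right) - 1324778\right) = - 6008220 \left(\left(-340856 + 1833316 + 1498878\right) - 1324778\right) = - 6008220 \left(2991338 - 1324778\right) = \left(-6008220\right) 1666560 = -10013059123200$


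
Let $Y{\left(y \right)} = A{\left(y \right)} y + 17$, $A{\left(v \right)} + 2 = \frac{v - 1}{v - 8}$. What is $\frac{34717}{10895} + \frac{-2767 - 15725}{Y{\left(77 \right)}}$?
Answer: $\frac{14026469377}{39232895} \approx 357.52$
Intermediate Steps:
$A{\left(v \right)} = -2 + \frac{-1 + v}{-8 + v}$ ($A{\left(v \right)} = -2 + \frac{v - 1}{v - 8} = -2 + \frac{-1 + v}{-8 + v}$)
$Y{\left(y \right)} = 17 + \frac{y \left(15 - y\right)}{-8 + y}$ ($Y{\left(y \right)} = \frac{15 - y}{-8 + y} y + 17 = \frac{y \left(15 - y\right)}{-8 + y} + 17 = 17 + \frac{y \left(15 - y\right)}{-8 + y}$)
$\frac{34717}{10895} + \frac{-2767 - 15725}{Y{\left(77 \right)}} = \frac{34717}{10895} + \frac{-2767 - 15725}{\frac{1}{-8 + 77} \left(-136 - 77^{2} + 32 \cdot 77\right)} = 34717 \cdot \frac{1}{10895} + \frac{-2767 - 15725}{\frac{1}{69} \left(-136 - 5929 + 2464\right)} = \frac{34717}{10895} - \frac{18492}{\frac{1}{69} \left(-136 - 5929 + 2464\right)} = \frac{34717}{10895} - \frac{18492}{\frac{1}{69} \left(-3601\right)} = \frac{34717}{10895} - \frac{18492}{- \frac{3601}{69}} = \frac{34717}{10895} - - \frac{1275948}{3601} = \frac{34717}{10895} + \frac{1275948}{3601} = \frac{14026469377}{39232895}$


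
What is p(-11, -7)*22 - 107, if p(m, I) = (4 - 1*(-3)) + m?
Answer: -195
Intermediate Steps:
p(m, I) = 7 + m (p(m, I) = (4 + 3) + m = 7 + m)
p(-11, -7)*22 - 107 = (7 - 11)*22 - 107 = -4*22 - 107 = -88 - 107 = -195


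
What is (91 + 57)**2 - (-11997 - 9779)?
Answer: 43680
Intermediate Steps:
(91 + 57)**2 - (-11997 - 9779) = 148**2 - 1*(-21776) = 21904 + 21776 = 43680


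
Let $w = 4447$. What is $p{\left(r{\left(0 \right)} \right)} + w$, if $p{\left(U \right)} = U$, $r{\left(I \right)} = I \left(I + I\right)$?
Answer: $4447$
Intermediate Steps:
$r{\left(I \right)} = 2 I^{2}$ ($r{\left(I \right)} = I 2 I = 2 I^{2}$)
$p{\left(r{\left(0 \right)} \right)} + w = 2 \cdot 0^{2} + 4447 = 2 \cdot 0 + 4447 = 0 + 4447 = 4447$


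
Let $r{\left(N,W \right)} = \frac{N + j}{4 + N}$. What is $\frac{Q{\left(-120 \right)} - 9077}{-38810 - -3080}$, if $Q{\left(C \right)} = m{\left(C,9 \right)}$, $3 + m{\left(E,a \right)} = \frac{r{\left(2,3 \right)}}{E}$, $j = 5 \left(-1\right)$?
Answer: $\frac{2179199}{8575200} \approx 0.25413$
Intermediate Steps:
$j = -5$
$r{\left(N,W \right)} = \frac{-5 + N}{4 + N}$ ($r{\left(N,W \right)} = \frac{N - 5}{4 + N} = \frac{-5 + N}{4 + N}$)
$m{\left(E,a \right)} = -3 - \frac{1}{2 E}$ ($m{\left(E,a \right)} = -3 + \frac{\frac{1}{4 + 2} \left(-5 + 2\right)}{E} = -3 + \frac{\frac{1}{6} \left(-3\right)}{E} = -3 - \frac{1}{2 E}$)
$Q{\left(C \right)} = -3 - \frac{1}{2 C}$
$\frac{Q{\left(-120 \right)} - 9077}{-38810 - -3080} = \frac{\left(-3 - \frac{1}{2 \left(-120\right)}\right) - 9077}{-38810 - -3080} = \frac{\left(-3 - - \frac{1}{240}\right) - 9077}{-38810 + 3080} = \frac{\left(-3 + \frac{1}{240}\right) - 9077}{-35730} = \left(- \frac{719}{240} - 9077\right) \left(- \frac{1}{35730}\right) = \left(- \frac{2179199}{240}\right) \left(- \frac{1}{35730}\right) = \frac{2179199}{8575200}$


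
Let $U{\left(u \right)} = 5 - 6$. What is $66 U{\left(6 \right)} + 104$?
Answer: $38$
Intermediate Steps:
$U{\left(u \right)} = -1$ ($U{\left(u \right)} = 5 - 6 = -1$)
$66 U{\left(6 \right)} + 104 = 66 \left(-1\right) + 104 = -66 + 104 = 38$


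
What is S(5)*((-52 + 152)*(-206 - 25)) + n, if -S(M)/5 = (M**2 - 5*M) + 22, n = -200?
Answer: 2540800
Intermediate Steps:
S(M) = -110 - 5*M**2 + 25*M (S(M) = -5*((M**2 - 5*M) + 22) = -5*(22 + M**2 - 5*M) = -110 - 5*M**2 + 25*M)
S(5)*((-52 + 152)*(-206 - 25)) + n = (-110 - 5*5**2 + 25*5)*((-52 + 152)*(-206 - 25)) - 200 = (-110 - 5*25 + 125)*(100*(-231)) - 200 = (-110 - 125 + 125)*(-23100) - 200 = -110*(-23100) - 200 = 2541000 - 200 = 2540800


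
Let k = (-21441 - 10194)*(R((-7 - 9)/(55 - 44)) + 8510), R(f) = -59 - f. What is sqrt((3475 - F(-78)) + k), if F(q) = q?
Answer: 2*I*sqrt(8088542858)/11 ≈ 16352.0*I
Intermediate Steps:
k = -2941327395/11 (k = (-21441 - 10194)*((-59 - (-7 - 9)/(55 - 44)) + 8510) = -31635*((-59 - (-16)/11) + 8510) = -31635*((-59 - 1*(-16/11)) + 8510) = -31635*((-59 + 16/11) + 8510) = -31635*(-633/11 + 8510) = -31635*92977/11 = -2941327395/11 ≈ -2.6739e+8)
sqrt((3475 - F(-78)) + k) = sqrt((3475 - 1*(-78)) - 2941327395/11) = sqrt((3475 + 78) - 2941327395/11) = sqrt(3553 - 2941327395/11) = sqrt(-2941288312/11) = 2*I*sqrt(8088542858)/11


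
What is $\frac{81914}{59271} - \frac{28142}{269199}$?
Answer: $\frac{6794387468}{5318564643} \approx 1.2775$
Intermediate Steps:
$\frac{81914}{59271} - \frac{28142}{269199} = \frac{6794387468}{5318564643}$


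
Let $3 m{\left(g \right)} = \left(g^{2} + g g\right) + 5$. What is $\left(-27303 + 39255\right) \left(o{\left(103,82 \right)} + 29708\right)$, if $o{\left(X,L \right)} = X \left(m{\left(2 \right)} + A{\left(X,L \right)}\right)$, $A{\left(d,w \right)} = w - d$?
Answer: $334552416$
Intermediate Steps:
$m{\left(g \right)} = \frac{5}{3} + \frac{2 g^{2}}{3}$ ($m{\left(g \right)} = \frac{\left(g^{2} + g g\right) + 5}{3} = \frac{\left(g^{2} + g^{2}\right) + 5}{3} = \frac{2 g^{2} + 5}{3} = \frac{5 + 2 g^{2}}{3} = \frac{5}{3} + \frac{2 g^{2}}{3}$)
$o{\left(X,L \right)} = X \left(\frac{13}{3} + L - X\right)$ ($o{\left(X,L \right)} = X \left(\left(\frac{5}{3} + \frac{2 \cdot 2^{2}}{3}\right) + \left(L - X\right)\right) = X \left(\left(\frac{5}{3} + \frac{2}{3} \cdot 4\right) + \left(L - X\right)\right) = X \left(\left(\frac{5}{3} + \frac{8}{3}\right) + \left(L - X\right)\right) = X \left(\frac{13}{3} + \left(L - X\right)\right) = X \left(\frac{13}{3} + L - X\right)$)
$\left(-27303 + 39255\right) \left(o{\left(103,82 \right)} + 29708\right) = \left(-27303 + 39255\right) \left(\frac{1}{3} \cdot 103 \left(13 - 309 + 3 \cdot 82\right) + 29708\right) = 11952 \left(\frac{1}{3} \cdot 103 \left(13 - 309 + 246\right) + 29708\right) = 11952 \left(\frac{1}{3} \cdot 103 \left(-50\right) + 29708\right) = 11952 \left(- \frac{5150}{3} + 29708\right) = 11952 \cdot \frac{83974}{3} = 334552416$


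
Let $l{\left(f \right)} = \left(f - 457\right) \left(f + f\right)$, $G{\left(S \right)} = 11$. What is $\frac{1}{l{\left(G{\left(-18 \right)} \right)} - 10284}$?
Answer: $- \frac{1}{20096} \approx -4.9761 \cdot 10^{-5}$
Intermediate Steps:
$l{\left(f \right)} = 2 f \left(-457 + f\right)$ ($l{\left(f \right)} = \left(-457 + f\right) 2 f = 2 f \left(-457 + f\right)$)
$\frac{1}{l{\left(G{\left(-18 \right)} \right)} - 10284} = \frac{1}{2 \cdot 11 \left(-457 + 11\right) - 10284} = \frac{1}{2 \cdot 11 \left(-446\right) - 10284} = \frac{1}{-9812 - 10284} = \frac{1}{-20096} = - \frac{1}{20096}$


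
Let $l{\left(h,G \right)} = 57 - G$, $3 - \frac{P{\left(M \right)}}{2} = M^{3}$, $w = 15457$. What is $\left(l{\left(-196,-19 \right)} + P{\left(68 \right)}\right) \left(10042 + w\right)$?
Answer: $-16033312218$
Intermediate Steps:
$P{\left(M \right)} = 6 - 2 M^{3}$
$\left(l{\left(-196,-19 \right)} + P{\left(68 \right)}\right) \left(10042 + w\right) = \left(\left(57 - -19\right) + \left(6 - 2 \cdot 68^{3}\right)\right) \left(10042 + 15457\right) = \left(\left(57 + 19\right) + \left(6 - 628864\right)\right) 25499 = \left(76 + \left(6 - 628864\right)\right) 25499 = \left(76 - 628858\right) 25499 = \left(-628782\right) 25499 = -16033312218$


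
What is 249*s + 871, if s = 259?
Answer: 65362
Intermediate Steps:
249*s + 871 = 249*259 + 871 = 64491 + 871 = 65362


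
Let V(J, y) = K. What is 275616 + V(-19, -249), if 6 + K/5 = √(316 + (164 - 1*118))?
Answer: 275586 + 5*√362 ≈ 2.7568e+5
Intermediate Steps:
K = -30 + 5*√362 (K = -30 + 5*√(316 + (164 - 1*118)) = -30 + 5*√(316 + (164 - 118)) = -30 + 5*√(316 + 46) = -30 + 5*√362 ≈ 65.131)
V(J, y) = -30 + 5*√362
275616 + V(-19, -249) = 275616 + (-30 + 5*√362) = 275586 + 5*√362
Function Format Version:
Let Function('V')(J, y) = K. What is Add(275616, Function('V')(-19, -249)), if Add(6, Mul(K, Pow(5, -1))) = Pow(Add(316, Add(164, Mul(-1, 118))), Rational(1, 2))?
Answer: Add(275586, Mul(5, Pow(362, Rational(1, 2)))) ≈ 2.7568e+5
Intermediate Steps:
K = Add(-30, Mul(5, Pow(362, Rational(1, 2)))) (K = Add(-30, Mul(5, Pow(Add(316, Add(164, Mul(-1, 118))), Rational(1, 2)))) = Add(-30, Mul(5, Pow(Add(316, Add(164, -118)), Rational(1, 2)))) = Add(-30, Mul(5, Pow(Add(316, 46), Rational(1, 2)))) = Add(-30, Mul(5, Pow(362, Rational(1, 2)))) ≈ 65.131)
Function('V')(J, y) = Add(-30, Mul(5, Pow(362, Rational(1, 2))))
Add(275616, Function('V')(-19, -249)) = Add(275616, Add(-30, Mul(5, Pow(362, Rational(1, 2))))) = Add(275586, Mul(5, Pow(362, Rational(1, 2))))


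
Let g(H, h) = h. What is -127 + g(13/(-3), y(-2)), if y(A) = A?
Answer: -129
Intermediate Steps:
-127 + g(13/(-3), y(-2)) = -127 - 2 = -129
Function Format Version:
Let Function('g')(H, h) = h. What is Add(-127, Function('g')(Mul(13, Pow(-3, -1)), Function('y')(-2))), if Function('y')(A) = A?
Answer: -129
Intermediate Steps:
Add(-127, Function('g')(Mul(13, Pow(-3, -1)), Function('y')(-2))) = Add(-127, -2) = -129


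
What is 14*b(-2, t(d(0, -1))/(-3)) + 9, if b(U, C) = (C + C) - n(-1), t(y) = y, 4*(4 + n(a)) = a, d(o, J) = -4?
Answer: 635/6 ≈ 105.83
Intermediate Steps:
n(a) = -4 + a/4
b(U, C) = 17/4 + 2*C (b(U, C) = (C + C) - (-4 + (¼)*(-1)) = 2*C - (-4 - ¼) = 2*C - 1*(-17/4) = 2*C + 17/4 = 17/4 + 2*C)
14*b(-2, t(d(0, -1))/(-3)) + 9 = 14*(17/4 + 2*(-4/(-3))) + 9 = 14*(17/4 + 2*(-4*(-⅓))) + 9 = 14*(17/4 + 2*(4/3)) + 9 = 14*(17/4 + 8/3) + 9 = 14*(83/12) + 9 = 581/6 + 9 = 635/6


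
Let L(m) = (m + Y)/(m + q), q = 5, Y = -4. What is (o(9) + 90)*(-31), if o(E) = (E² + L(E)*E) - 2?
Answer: -74741/14 ≈ -5338.6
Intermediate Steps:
L(m) = (-4 + m)/(5 + m) (L(m) = (m - 4)/(m + 5) = (-4 + m)/(5 + m))
o(E) = -2 + E² + E*(-4 + E)/(5 + E) (o(E) = (E² + ((-4 + E)/(5 + E))*E) - 2 = (E² + E*(-4 + E)/(5 + E)) - 2 = -2 + E² + E*(-4 + E)/(5 + E))
(o(9) + 90)*(-31) = ((9*(-4 + 9) + (-2 + 9²)*(5 + 9))/(5 + 9) + 90)*(-31) = ((9*5 + (-2 + 81)*14)/14 + 90)*(-31) = ((45 + 79*14)/14 + 90)*(-31) = ((45 + 1106)/14 + 90)*(-31) = ((1/14)*1151 + 90)*(-31) = (1151/14 + 90)*(-31) = (2411/14)*(-31) = -74741/14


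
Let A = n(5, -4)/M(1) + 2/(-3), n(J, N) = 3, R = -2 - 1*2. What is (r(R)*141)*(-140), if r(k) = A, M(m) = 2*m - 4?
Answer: 42770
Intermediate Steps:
R = -4 (R = -2 - 2 = -4)
M(m) = -4 + 2*m
A = -13/6 (A = 3/(-4 + 2*1) + 2/(-3) = 3/(-4 + 2) + 2*(-⅓) = 3/(-2) - ⅔ = 3*(-½) - ⅔ = -3/2 - ⅔ = -13/6 ≈ -2.1667)
r(k) = -13/6
(r(R)*141)*(-140) = -13/6*141*(-140) = -611/2*(-140) = 42770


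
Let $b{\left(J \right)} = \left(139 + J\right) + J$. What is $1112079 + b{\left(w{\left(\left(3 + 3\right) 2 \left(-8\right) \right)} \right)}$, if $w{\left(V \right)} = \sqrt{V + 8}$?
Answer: $1112218 + 4 i \sqrt{22} \approx 1.1122 \cdot 10^{6} + 18.762 i$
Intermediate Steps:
$w{\left(V \right)} = \sqrt{8 + V}$
$b{\left(J \right)} = 139 + 2 J$
$1112079 + b{\left(w{\left(\left(3 + 3\right) 2 \left(-8\right) \right)} \right)} = 1112079 + \left(139 + 2 \sqrt{8 + \left(3 + 3\right) 2 \left(-8\right)}\right) = 1112079 + \left(139 + 2 \sqrt{8 + 6 \cdot 2 \left(-8\right)}\right) = 1112079 + \left(139 + 2 \sqrt{8 + 12 \left(-8\right)}\right) = 1112079 + \left(139 + 2 \sqrt{8 - 96}\right) = 1112079 + \left(139 + 2 \sqrt{-88}\right) = 1112079 + \left(139 + 2 \cdot 2 i \sqrt{22}\right) = 1112079 + \left(139 + 4 i \sqrt{22}\right) = 1112218 + 4 i \sqrt{22}$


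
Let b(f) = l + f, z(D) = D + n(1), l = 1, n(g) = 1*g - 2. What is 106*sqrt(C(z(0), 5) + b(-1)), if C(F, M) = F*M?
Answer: 106*I*sqrt(5) ≈ 237.02*I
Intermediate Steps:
n(g) = -2 + g (n(g) = g - 2 = -2 + g)
z(D) = -1 + D (z(D) = D + (-2 + 1) = D - 1 = -1 + D)
b(f) = 1 + f
106*sqrt(C(z(0), 5) + b(-1)) = 106*sqrt((-1 + 0)*5 + (1 - 1)) = 106*sqrt(-1*5 + 0) = 106*sqrt(-5 + 0) = 106*sqrt(-5) = 106*(I*sqrt(5)) = 106*I*sqrt(5)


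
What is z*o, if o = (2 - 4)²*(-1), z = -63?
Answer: 252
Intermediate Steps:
o = -4 (o = (-2)²*(-1) = 4*(-1) = -4)
z*o = -63*(-4) = 252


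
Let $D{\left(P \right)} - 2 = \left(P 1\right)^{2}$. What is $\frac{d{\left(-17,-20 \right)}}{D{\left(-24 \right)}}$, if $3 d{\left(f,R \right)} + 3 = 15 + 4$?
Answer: $\frac{8}{867} \approx 0.0092272$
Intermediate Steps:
$D{\left(P \right)} = 2 + P^{2}$ ($D{\left(P \right)} = 2 + \left(P 1\right)^{2} = 2 + P^{2}$)
$d{\left(f,R \right)} = \frac{16}{3}$ ($d{\left(f,R \right)} = -1 + \frac{15 + 4}{3} = -1 + \frac{1}{3} \cdot 19 = -1 + \frac{19}{3} = \frac{16}{3}$)
$\frac{d{\left(-17,-20 \right)}}{D{\left(-24 \right)}} = \frac{16}{3 \left(2 + \left(-24\right)^{2}\right)} = \frac{16}{3 \left(2 + 576\right)} = \frac{16}{3 \cdot 578} = \frac{16}{3} \cdot \frac{1}{578} = \frac{8}{867}$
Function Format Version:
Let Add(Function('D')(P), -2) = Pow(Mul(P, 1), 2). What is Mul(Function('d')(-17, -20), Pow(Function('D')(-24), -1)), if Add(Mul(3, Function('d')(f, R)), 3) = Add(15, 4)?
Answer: Rational(8, 867) ≈ 0.0092272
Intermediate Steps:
Function('D')(P) = Add(2, Pow(P, 2)) (Function('D')(P) = Add(2, Pow(Mul(P, 1), 2)) = Add(2, Pow(P, 2)))
Function('d')(f, R) = Rational(16, 3) (Function('d')(f, R) = Add(-1, Mul(Rational(1, 3), Add(15, 4))) = Add(-1, Mul(Rational(1, 3), 19)) = Add(-1, Rational(19, 3)) = Rational(16, 3))
Mul(Function('d')(-17, -20), Pow(Function('D')(-24), -1)) = Mul(Rational(16, 3), Pow(Add(2, Pow(-24, 2)), -1)) = Mul(Rational(16, 3), Pow(Add(2, 576), -1)) = Mul(Rational(16, 3), Pow(578, -1)) = Mul(Rational(16, 3), Rational(1, 578)) = Rational(8, 867)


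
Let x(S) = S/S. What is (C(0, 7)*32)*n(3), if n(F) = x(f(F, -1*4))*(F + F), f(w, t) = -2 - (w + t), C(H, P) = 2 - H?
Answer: 384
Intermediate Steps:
f(w, t) = -2 - t - w (f(w, t) = -2 - (t + w) = -2 + (-t - w) = -2 - t - w)
x(S) = 1
n(F) = 2*F (n(F) = 1*(F + F) = 1*(2*F) = 2*F)
(C(0, 7)*32)*n(3) = ((2 - 1*0)*32)*(2*3) = ((2 + 0)*32)*6 = (2*32)*6 = 64*6 = 384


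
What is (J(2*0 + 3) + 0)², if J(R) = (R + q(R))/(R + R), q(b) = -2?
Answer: 1/36 ≈ 0.027778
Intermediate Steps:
J(R) = (-2 + R)/(2*R) (J(R) = (R - 2)/(R + R) = (-2 + R)/((2*R)) = (-2 + R)*(1/(2*R)) = (-2 + R)/(2*R))
(J(2*0 + 3) + 0)² = ((-2 + (2*0 + 3))/(2*(2*0 + 3)) + 0)² = ((-2 + (0 + 3))/(2*(0 + 3)) + 0)² = ((½)*(-2 + 3)/3 + 0)² = ((½)*(⅓)*1 + 0)² = (⅙ + 0)² = (⅙)² = 1/36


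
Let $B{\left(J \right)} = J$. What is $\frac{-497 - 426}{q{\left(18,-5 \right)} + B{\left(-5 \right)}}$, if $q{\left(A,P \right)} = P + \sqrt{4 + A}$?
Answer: $\frac{355}{3} + \frac{71 \sqrt{22}}{6} \approx 173.84$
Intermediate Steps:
$\frac{-497 - 426}{q{\left(18,-5 \right)} + B{\left(-5 \right)}} = \frac{-497 - 426}{\left(-5 + \sqrt{4 + 18}\right) - 5} = - \frac{923}{\left(-5 + \sqrt{22}\right) - 5} = - \frac{923}{-10 + \sqrt{22}}$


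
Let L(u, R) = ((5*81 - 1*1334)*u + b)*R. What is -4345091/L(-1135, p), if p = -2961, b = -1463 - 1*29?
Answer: 228689/164089737 ≈ 0.0013937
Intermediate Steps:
b = -1492 (b = -1463 - 29 = -1492)
L(u, R) = R*(-1492 - 929*u) (L(u, R) = ((5*81 - 1*1334)*u - 1492)*R = ((405 - 1334)*u - 1492)*R = (-929*u - 1492)*R = (-1492 - 929*u)*R = R*(-1492 - 929*u))
-4345091/L(-1135, p) = -4345091*1/(2961*(1492 + 929*(-1135))) = -4345091*1/(2961*(1492 - 1054415)) = -4345091/((-1*(-2961)*(-1052923))) = -4345091/(-3117705003) = -4345091*(-1/3117705003) = 228689/164089737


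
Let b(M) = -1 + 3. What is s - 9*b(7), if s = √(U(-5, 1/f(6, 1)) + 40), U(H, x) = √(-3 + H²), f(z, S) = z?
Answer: -18 + √(40 + √22) ≈ -11.315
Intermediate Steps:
b(M) = 2
s = √(40 + √22) (s = √(√(-3 + (-5)²) + 40) = √(√(-3 + 25) + 40) = √(√22 + 40) = √(40 + √22) ≈ 6.6851)
s - 9*b(7) = √(40 + √22) - 9*2 = √(40 + √22) - 18 = -18 + √(40 + √22)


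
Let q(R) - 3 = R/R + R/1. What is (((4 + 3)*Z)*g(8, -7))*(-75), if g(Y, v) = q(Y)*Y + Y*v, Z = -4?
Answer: 84000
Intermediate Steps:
q(R) = 4 + R (q(R) = 3 + (R/R + R/1) = 3 + (1 + R*1) = 3 + (1 + R) = 4 + R)
g(Y, v) = Y*v + Y*(4 + Y) (g(Y, v) = (4 + Y)*Y + Y*v = Y*(4 + Y) + Y*v = Y*v + Y*(4 + Y))
(((4 + 3)*Z)*g(8, -7))*(-75) = (((4 + 3)*(-4))*(8*(4 + 8 - 7)))*(-75) = ((7*(-4))*(8*5))*(-75) = -28*40*(-75) = -1120*(-75) = 84000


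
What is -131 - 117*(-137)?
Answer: 15898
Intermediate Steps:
-131 - 117*(-137) = -131 + 16029 = 15898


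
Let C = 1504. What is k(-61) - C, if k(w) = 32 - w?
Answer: -1411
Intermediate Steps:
k(-61) - C = (32 - 1*(-61)) - 1*1504 = (32 + 61) - 1504 = 93 - 1504 = -1411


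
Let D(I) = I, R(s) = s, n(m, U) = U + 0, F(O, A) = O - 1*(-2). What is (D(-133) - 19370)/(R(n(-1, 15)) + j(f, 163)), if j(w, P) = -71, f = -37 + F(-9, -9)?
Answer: 19503/56 ≈ 348.27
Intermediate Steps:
F(O, A) = 2 + O (F(O, A) = O + 2 = 2 + O)
n(m, U) = U
f = -44 (f = -37 + (2 - 9) = -37 - 7 = -44)
(D(-133) - 19370)/(R(n(-1, 15)) + j(f, 163)) = (-133 - 19370)/(15 - 71) = -19503/(-56) = -19503*(-1/56) = 19503/56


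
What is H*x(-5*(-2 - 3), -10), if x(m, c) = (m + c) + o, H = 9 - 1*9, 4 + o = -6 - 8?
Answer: 0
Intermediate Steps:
o = -18 (o = -4 + (-6 - 8) = -4 - 14 = -18)
H = 0 (H = 9 - 9 = 0)
x(m, c) = -18 + c + m (x(m, c) = (m + c) - 18 = (c + m) - 18 = -18 + c + m)
H*x(-5*(-2 - 3), -10) = 0*(-18 - 10 - 5*(-2 - 3)) = 0*(-18 - 10 - 5*(-5)) = 0*(-18 - 10 + 25) = 0*(-3) = 0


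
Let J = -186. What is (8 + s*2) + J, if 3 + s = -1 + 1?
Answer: -184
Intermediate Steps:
s = -3 (s = -3 + (-1 + 1) = -3 + 0 = -3)
(8 + s*2) + J = (8 - 3*2) - 186 = (8 - 6) - 186 = 2 - 186 = -184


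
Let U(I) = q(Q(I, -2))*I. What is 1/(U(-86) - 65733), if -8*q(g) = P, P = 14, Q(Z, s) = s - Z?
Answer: -2/131165 ≈ -1.5248e-5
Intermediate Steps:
q(g) = -7/4 (q(g) = -⅛*14 = -7/4)
U(I) = -7*I/4
1/(U(-86) - 65733) = 1/(-7/4*(-86) - 65733) = 1/(301/2 - 65733) = 1/(-131165/2) = -2/131165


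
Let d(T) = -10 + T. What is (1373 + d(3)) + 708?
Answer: 2074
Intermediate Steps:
(1373 + d(3)) + 708 = (1373 + (-10 + 3)) + 708 = (1373 - 7) + 708 = 1366 + 708 = 2074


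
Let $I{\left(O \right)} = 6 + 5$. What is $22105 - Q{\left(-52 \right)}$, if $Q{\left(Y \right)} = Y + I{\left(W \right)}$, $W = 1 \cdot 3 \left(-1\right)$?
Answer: $22146$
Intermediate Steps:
$W = -3$ ($W = 3 \left(-1\right) = -3$)
$I{\left(O \right)} = 11$
$Q{\left(Y \right)} = 11 + Y$ ($Q{\left(Y \right)} = Y + 11 = 11 + Y$)
$22105 - Q{\left(-52 \right)} = 22105 - \left(11 - 52\right) = 22105 - -41 = 22105 + 41 = 22146$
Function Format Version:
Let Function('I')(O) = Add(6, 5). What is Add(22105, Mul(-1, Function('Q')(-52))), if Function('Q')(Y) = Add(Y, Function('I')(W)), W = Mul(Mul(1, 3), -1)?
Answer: 22146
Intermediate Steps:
W = -3 (W = Mul(3, -1) = -3)
Function('I')(O) = 11
Function('Q')(Y) = Add(11, Y) (Function('Q')(Y) = Add(Y, 11) = Add(11, Y))
Add(22105, Mul(-1, Function('Q')(-52))) = Add(22105, Mul(-1, Add(11, -52))) = Add(22105, Mul(-1, -41)) = Add(22105, 41) = 22146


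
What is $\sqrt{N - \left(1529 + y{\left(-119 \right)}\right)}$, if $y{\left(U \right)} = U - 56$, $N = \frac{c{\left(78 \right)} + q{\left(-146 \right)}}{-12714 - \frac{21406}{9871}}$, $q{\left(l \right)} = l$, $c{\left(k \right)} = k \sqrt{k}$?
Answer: $\frac{\sqrt{-213328971074664242 - 966436186794 \sqrt{78}}}{12552130} \approx 36.797 i$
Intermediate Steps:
$c{\left(k \right)} = k^{\frac{3}{2}}$
$N = \frac{720583}{62760650} - \frac{384969 \sqrt{78}}{62760650}$ ($N = \frac{78^{\frac{3}{2}} - 146}{-12714 - \frac{21406}{9871}} = \frac{78 \sqrt{78} - 146}{-12714 - \frac{21406}{9871}} = \frac{-146 + 78 \sqrt{78}}{-12714 - \frac{21406}{9871}} = \frac{-146 + 78 \sqrt{78}}{- \frac{125521300}{9871}} = \left(-146 + 78 \sqrt{78}\right) \left(- \frac{9871}{125521300}\right) = \frac{720583}{62760650} - \frac{384969 \sqrt{78}}{62760650} \approx -0.042692$)
$y{\left(U \right)} = -56 + U$
$\sqrt{N - \left(1529 + y{\left(-119 \right)}\right)} = \sqrt{\left(\frac{720583}{62760650} - \frac{384969 \sqrt{78}}{62760650}\right) - 1354} = \sqrt{- \frac{84977199517}{62760650} - \frac{384969 \sqrt{78}}{62760650}}$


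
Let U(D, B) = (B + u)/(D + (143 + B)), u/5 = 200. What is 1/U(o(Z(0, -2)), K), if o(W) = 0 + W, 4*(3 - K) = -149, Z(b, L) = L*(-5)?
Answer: 773/4161 ≈ 0.18577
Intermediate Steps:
Z(b, L) = -5*L
u = 1000 (u = 5*200 = 1000)
K = 161/4 (K = 3 - ¼*(-149) = 3 + 149/4 = 161/4 ≈ 40.250)
o(W) = W
U(D, B) = (1000 + B)/(143 + B + D) (U(D, B) = (B + 1000)/(D + (143 + B)) = (1000 + B)/(143 + B + D))
1/U(o(Z(0, -2)), K) = 1/((1000 + 161/4)/(143 + 161/4 - 5*(-2))) = 1/((4161/4)/(143 + 161/4 + 10)) = 1/((4161/4)/(773/4)) = 1/((4/773)*(4161/4)) = 1/(4161/773) = 773/4161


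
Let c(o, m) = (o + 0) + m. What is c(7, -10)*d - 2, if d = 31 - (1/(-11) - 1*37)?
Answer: -2269/11 ≈ -206.27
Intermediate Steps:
c(o, m) = m + o (c(o, m) = o + m = m + o)
d = 749/11 (d = 31 - (-1/11 - 37) = 31 - 1*(-408/11) = 31 + 408/11 = 749/11 ≈ 68.091)
c(7, -10)*d - 2 = (-10 + 7)*(749/11) - 2 = -3*749/11 - 2 = -2247/11 - 2 = -2269/11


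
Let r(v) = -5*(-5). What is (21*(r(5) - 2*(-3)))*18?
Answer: 11718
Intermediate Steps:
r(v) = 25
(21*(r(5) - 2*(-3)))*18 = (21*(25 - 2*(-3)))*18 = (21*(25 + 6))*18 = (21*31)*18 = 651*18 = 11718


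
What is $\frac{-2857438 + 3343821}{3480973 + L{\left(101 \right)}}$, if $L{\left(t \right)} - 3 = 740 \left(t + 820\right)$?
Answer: $\frac{486383}{4162516} \approx 0.11685$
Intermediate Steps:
$L{\left(t \right)} = 606803 + 740 t$ ($L{\left(t \right)} = 3 + 740 \left(t + 820\right) = 3 + 740 \left(820 + t\right) = 3 + \left(606800 + 740 t\right) = 606803 + 740 t$)
$\frac{-2857438 + 3343821}{3480973 + L{\left(101 \right)}} = \frac{-2857438 + 3343821}{3480973 + \left(606803 + 740 \cdot 101\right)} = \frac{486383}{3480973 + \left(606803 + 74740\right)} = \frac{486383}{3480973 + 681543} = \frac{486383}{4162516}$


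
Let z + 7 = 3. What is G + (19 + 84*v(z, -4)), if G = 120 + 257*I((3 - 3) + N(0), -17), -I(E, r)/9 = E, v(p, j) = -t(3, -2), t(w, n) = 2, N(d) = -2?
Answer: 4597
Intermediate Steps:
z = -4 (z = -7 + 3 = -4)
v(p, j) = -2 (v(p, j) = -1*2 = -2)
I(E, r) = -9*E
G = 4746 (G = 120 + 257*(-9*((3 - 3) - 2)) = 120 + 257*(-9*(0 - 2)) = 120 + 257*(-9*(-2)) = 120 + 257*18 = 120 + 4626 = 4746)
G + (19 + 84*v(z, -4)) = 4746 + (19 + 84*(-2)) = 4746 + (19 - 168) = 4746 - 149 = 4597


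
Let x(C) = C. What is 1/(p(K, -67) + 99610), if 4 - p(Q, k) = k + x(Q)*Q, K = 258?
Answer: 1/33117 ≈ 3.0196e-5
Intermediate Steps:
p(Q, k) = 4 - k - Q² (p(Q, k) = 4 - (k + Q*Q) = 4 - (k + Q²) = 4 + (-k - Q²) = 4 - k - Q²)
1/(p(K, -67) + 99610) = 1/((4 - 1*(-67) - 1*258²) + 99610) = 1/((4 + 67 - 1*66564) + 99610) = 1/((4 + 67 - 66564) + 99610) = 1/(-66493 + 99610) = 1/33117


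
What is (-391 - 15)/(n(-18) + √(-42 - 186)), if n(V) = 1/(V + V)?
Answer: 14616/295489 + 1052352*I*√57/295489 ≈ 0.049464 + 26.888*I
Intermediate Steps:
n(V) = 1/(2*V)
(-391 - 15)/(n(-18) + √(-42 - 186)) = (-391 - 15)/((½)/(-18) + √(-42 - 186)) = -406/((½)*(-1/18) + √(-228)) = -406/(-1/36 + 2*I*√57)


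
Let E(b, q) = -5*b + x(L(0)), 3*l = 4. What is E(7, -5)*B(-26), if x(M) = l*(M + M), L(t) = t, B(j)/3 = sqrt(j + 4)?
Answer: -105*I*sqrt(22) ≈ -492.49*I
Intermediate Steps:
B(j) = 3*sqrt(4 + j) (B(j) = 3*sqrt(j + 4) = 3*sqrt(4 + j))
l = 4/3 (l = (1/3)*4 = 4/3 ≈ 1.3333)
x(M) = 8*M/3 (x(M) = 4*(M + M)/3 = 4*(2*M)/3 = 8*M/3)
E(b, q) = -5*b (E(b, q) = -5*b + (8/3)*0 = -5*b + 0 = -5*b)
E(7, -5)*B(-26) = (-5*7)*(3*sqrt(4 - 26)) = -105*sqrt(-22) = -105*I*sqrt(22)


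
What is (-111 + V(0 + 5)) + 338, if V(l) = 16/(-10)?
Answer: 1127/5 ≈ 225.40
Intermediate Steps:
V(l) = -8/5 (V(l) = 16*(-⅒) = -8/5)
(-111 + V(0 + 5)) + 338 = (-111 - 8/5) + 338 = -563/5 + 338 = 1127/5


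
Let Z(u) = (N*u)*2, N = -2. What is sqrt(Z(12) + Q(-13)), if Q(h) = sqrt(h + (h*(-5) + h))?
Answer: sqrt(-48 + sqrt(39)) ≈ 6.4618*I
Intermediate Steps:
Z(u) = -4*u (Z(u) = -2*u*2 = -4*u)
Q(h) = sqrt(3)*sqrt(-h) (Q(h) = sqrt(h + (-5*h + h)) = sqrt(h - 4*h) = sqrt(-3*h) = sqrt(3)*sqrt(-h))
sqrt(Z(12) + Q(-13)) = sqrt(-4*12 + sqrt(3)*sqrt(-1*(-13))) = sqrt(-48 + sqrt(3)*sqrt(13)) = sqrt(-48 + sqrt(39))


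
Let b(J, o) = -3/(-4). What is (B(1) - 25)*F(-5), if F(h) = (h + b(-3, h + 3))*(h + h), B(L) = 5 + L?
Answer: -1615/2 ≈ -807.50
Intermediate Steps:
b(J, o) = ¾ (b(J, o) = -3*(-¼) = ¾)
F(h) = 2*h*(¾ + h) (F(h) = (h + ¾)*(h + h) = (¾ + h)*(2*h) = 2*h*(¾ + h))
(B(1) - 25)*F(-5) = ((5 + 1) - 25)*((½)*(-5)*(3 + 4*(-5))) = (6 - 25)*((½)*(-5)*(3 - 20)) = -19*(-5)*(-17)/2 = -19*85/2 = -1615/2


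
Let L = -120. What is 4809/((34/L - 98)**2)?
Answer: 17312400/34774609 ≈ 0.49785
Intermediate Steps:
4809/((34/L - 98)**2) = 4809/((34/(-120) - 98)**2) = 4809/((34*(-1/120) - 98)**2) = 4809/((-17/60 - 98)**2) = 4809/((-5897/60)**2) = 4809/(34774609/3600) = 4809*(3600/34774609) = 17312400/34774609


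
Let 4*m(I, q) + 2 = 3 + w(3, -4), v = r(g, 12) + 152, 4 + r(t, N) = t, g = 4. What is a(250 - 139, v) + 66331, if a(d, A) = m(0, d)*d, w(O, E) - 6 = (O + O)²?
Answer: 270097/4 ≈ 67524.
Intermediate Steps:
r(t, N) = -4 + t
w(O, E) = 6 + 4*O² (w(O, E) = 6 + (O + O)² = 6 + (2*O)² = 6 + 4*O²)
v = 152 (v = (-4 + 4) + 152 = 0 + 152 = 152)
m(I, q) = 43/4 (m(I, q) = -½ + (3 + (6 + 4*3²))/4 = -½ + (3 + (6 + 4*9))/4 = -½ + (3 + (6 + 36))/4 = -½ + (3 + 42)/4 = -½ + (¼)*45 = -½ + 45/4 = 43/4)
a(d, A) = 43*d/4
a(250 - 139, v) + 66331 = 43*(250 - 139)/4 + 66331 = (43/4)*111 + 66331 = 4773/4 + 66331 = 270097/4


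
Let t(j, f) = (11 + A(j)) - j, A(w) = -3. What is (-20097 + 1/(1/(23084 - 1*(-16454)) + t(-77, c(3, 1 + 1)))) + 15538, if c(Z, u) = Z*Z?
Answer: -15321533091/3360731 ≈ -4559.0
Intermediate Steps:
c(Z, u) = Z**2
t(j, f) = 8 - j (t(j, f) = (11 - 3) - j = 8 - j)
(-20097 + 1/(1/(23084 - 1*(-16454)) + t(-77, c(3, 1 + 1)))) + 15538 = (-20097 + 1/(1/(23084 - 1*(-16454)) + (8 - 1*(-77)))) + 15538 = (-20097 + 1/(1/(23084 + 16454) + (8 + 77))) + 15538 = (-20097 + 1/(1/39538 + 85)) + 15538 = (-20097 + 1/(3360731/39538)) + 15538 = (-20097 + 39538/3360731) + 15538 = -67540571369/3360731 + 15538 = -15321533091/3360731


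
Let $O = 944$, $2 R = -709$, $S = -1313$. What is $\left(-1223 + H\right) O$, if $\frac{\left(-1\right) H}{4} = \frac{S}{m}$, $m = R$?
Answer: $- \frac{828464784}{709} \approx -1.1685 \cdot 10^{6}$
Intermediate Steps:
$R = - \frac{709}{2}$ ($R = \frac{1}{2} \left(-709\right) = - \frac{709}{2} \approx -354.5$)
$m = - \frac{709}{2} \approx -354.5$
$H = - \frac{10504}{709}$ ($H = - 4 \left(- \frac{1313}{- \frac{709}{2}}\right) = - 4 \left(\left(-1313\right) \left(- \frac{2}{709}\right)\right) = \left(-4\right) \frac{2626}{709} = - \frac{10504}{709} \approx -14.815$)
$\left(-1223 + H\right) O = \left(-1223 - \frac{10504}{709}\right) 944 = \left(- \frac{877611}{709}\right) 944 = - \frac{828464784}{709}$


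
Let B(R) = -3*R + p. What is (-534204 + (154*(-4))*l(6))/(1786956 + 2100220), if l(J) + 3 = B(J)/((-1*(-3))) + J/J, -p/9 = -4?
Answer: -134167/971794 ≈ -0.13806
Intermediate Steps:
p = 36 (p = -9*(-4) = 36)
B(R) = 36 - 3*R (B(R) = -3*R + 36 = 36 - 3*R)
l(J) = 10 - J (l(J) = -3 + ((36 - 3*J)/((-1*(-3))) + J/J) = -3 + ((36 - 3*J)/3 + 1) = -3 + ((36 - 3*J)*(⅓) + 1) = -3 + ((12 - J) + 1) = -3 + (13 - J) = 10 - J)
(-534204 + (154*(-4))*l(6))/(1786956 + 2100220) = (-534204 + (154*(-4))*(10 - 1*6))/(1786956 + 2100220) = (-534204 - 616*(10 - 6))/3887176 = (-534204 - 616*4)*(1/3887176) = (-534204 - 2464)*(1/3887176) = -536668*1/3887176 = -134167/971794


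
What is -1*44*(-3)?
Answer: 132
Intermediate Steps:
-1*44*(-3) = -44*(-3) = 132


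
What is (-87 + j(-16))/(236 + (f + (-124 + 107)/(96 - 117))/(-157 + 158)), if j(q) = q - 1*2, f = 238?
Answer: -2205/9971 ≈ -0.22114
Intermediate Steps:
j(q) = -2 + q (j(q) = q - 2 = -2 + q)
(-87 + j(-16))/(236 + (f + (-124 + 107)/(96 - 117))/(-157 + 158)) = (-87 + (-2 - 16))/(236 + (238 + (-124 + 107)/(96 - 117))/(-157 + 158)) = (-87 - 18)/(236 + (238 - 17/(-21))/1) = -105/(236 + (238 - 17*(-1/21))*1) = -105/(236 + (238 + 17/21)*1) = -105/(236 + (5015/21)*1) = -105/(236 + 5015/21) = -105/9971/21 = -105*21/9971 = -2205/9971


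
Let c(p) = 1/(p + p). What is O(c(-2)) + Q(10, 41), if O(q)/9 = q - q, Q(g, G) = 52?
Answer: 52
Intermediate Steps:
c(p) = 1/(2*p)
O(q) = 0 (O(q) = 9*(q - q) = 9*0 = 0)
O(c(-2)) + Q(10, 41) = 0 + 52 = 52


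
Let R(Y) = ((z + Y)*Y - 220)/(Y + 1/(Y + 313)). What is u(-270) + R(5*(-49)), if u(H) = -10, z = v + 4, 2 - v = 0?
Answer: -1377790/5553 ≈ -248.12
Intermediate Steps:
v = 2 (v = 2 - 1*0 = 2 + 0 = 2)
z = 6 (z = 2 + 4 = 6)
R(Y) = (-220 + Y*(6 + Y))/(Y + 1/(313 + Y)) (R(Y) = ((6 + Y)*Y - 220)/(Y + 1/(Y + 313)) = (Y*(6 + Y) - 220)/(Y + 1/(313 + Y)) = (-220 + Y*(6 + Y))/(Y + 1/(313 + Y)))
u(-270) + R(5*(-49)) = -10 + (-68860 + (5*(-49))³ + 319*(5*(-49))² + 1658*(5*(-49)))/(1 + (5*(-49))² + 313*(5*(-49))) = -10 + (-68860 + (-245)³ + 319*(-245)² + 1658*(-245))/(1 + (-245)² + 313*(-245)) = -10 + (-68860 - 14706125 + 319*60025 - 406210)/(1 + 60025 - 76685) = -10 + (-68860 - 14706125 + 19147975 - 406210)/(-16659) = -10 - 1/16659*3966780 = -10 - 1322260/5553 = -1377790/5553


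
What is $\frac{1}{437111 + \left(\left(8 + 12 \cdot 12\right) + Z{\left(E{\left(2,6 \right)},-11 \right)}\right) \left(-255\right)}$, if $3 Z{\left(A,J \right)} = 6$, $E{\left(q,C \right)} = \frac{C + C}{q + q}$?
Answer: $\frac{1}{397841} \approx 2.5136 \cdot 10^{-6}$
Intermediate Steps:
$E{\left(q,C \right)} = \frac{C}{q}$ ($E{\left(q,C \right)} = \frac{2 C}{2 q} = 2 C \frac{1}{2 q} = \frac{C}{q}$)
$Z{\left(A,J \right)} = 2$ ($Z{\left(A,J \right)} = \frac{1}{3} \cdot 6 = 2$)
$\frac{1}{437111 + \left(\left(8 + 12 \cdot 12\right) + Z{\left(E{\left(2,6 \right)},-11 \right)}\right) \left(-255\right)} = \frac{1}{437111 + \left(\left(8 + 12 \cdot 12\right) + 2\right) \left(-255\right)} = \frac{1}{437111 + \left(\left(8 + 144\right) + 2\right) \left(-255\right)} = \frac{1}{437111 + \left(152 + 2\right) \left(-255\right)} = \frac{1}{437111 + 154 \left(-255\right)} = \frac{1}{437111 - 39270} = \frac{1}{397841}$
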